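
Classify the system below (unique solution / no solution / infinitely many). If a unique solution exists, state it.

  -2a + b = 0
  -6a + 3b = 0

infinitely many solutions

Row-reduce:
R1 ← R1 / (-2).
R2 ← R2 + 6·R1.
Rank is 1 with 2 unknowns, leaving b free.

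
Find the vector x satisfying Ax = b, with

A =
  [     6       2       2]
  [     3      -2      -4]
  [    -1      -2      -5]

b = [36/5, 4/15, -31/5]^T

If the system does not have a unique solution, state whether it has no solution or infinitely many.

x_1 = 6/5, x_2 = -5/3, x_3 = 5/3

Row-reduce the augmented matrix:
R1 ← R1 / (6).
R2 ← R2 − 3·R1.
R3 ← R3 + 1·R1.
R2 ← R2 / (-3).
R1 ← R1 − 1/3·R2.
R3 ← R3 + 5/3·R2.
R3 ← R3 / (-17/9).
R1 ← R1 + 2/9·R3.
R2 ← R2 − 5/3·R3.
Reading off the reduced rows gives x_1 = 6/5, x_2 = -5/3, x_3 = 5/3.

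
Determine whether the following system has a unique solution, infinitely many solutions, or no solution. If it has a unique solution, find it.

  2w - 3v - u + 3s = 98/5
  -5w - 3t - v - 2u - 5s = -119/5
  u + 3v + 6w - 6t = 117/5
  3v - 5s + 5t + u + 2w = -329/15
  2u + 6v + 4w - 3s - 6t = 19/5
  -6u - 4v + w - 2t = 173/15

u = 1/5, v = -8/5, w = 3, s = 3, t = -5/3

Row-reduce the augmented matrix:
R1 ← R1 / (-1).
R2 ← R2 + 2·R1.
R3 ← R3 − 1·R1.
R4 ← R4 − 1·R1.
R5 ← R5 − 2·R1.
R6 ← R6 + 6·R1.
R2 ← R2 / (5).
R1 ← R1 − 3·R2.
R6 ← R6 − 14·R2.
R3 ← R3 / (8).
R1 ← R1 − 17/5·R3.
R2 ← R2 + 9/5·R3.
R4 ← R4 − 4·R3.
R5 ← R5 − 8·R3.
R6 ← R6 − 71/5·R3.
R4 ← R4 / (-7/2).
R1 ← R1 − 93/40·R4.
R2 ← R2 + 61/40·R4.
R3 ← R3 − 3/8·R4.
R6 ← R6 − 299/40·R4.
Swap R5 and R6.
R5 ← R5 / (4779/140).
R1 ← R1 − 1353/140·R5.
R2 ← R2 + 761/140·R5.
R3 ← R3 − 3/28·R5.
R4 ← R4 + 16/7·R5.
R6 reduces to 0 = 0, so the extra equation is consistent.
Reading off the reduced rows gives u = 1/5, v = -8/5, w = 3, s = 3, t = -5/3.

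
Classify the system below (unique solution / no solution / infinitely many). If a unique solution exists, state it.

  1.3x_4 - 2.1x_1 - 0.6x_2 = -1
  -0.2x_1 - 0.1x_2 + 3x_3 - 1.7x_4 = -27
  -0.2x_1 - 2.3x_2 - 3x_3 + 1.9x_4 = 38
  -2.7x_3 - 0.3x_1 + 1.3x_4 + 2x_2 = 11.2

x_1 = 5, x_2 = -5, x_3 = -6, x_4 = 5

Row-reduce the augmented matrix:
R1 ← R1 / (-21/10).
R2 ← R2 + 1/5·R1.
R3 ← R3 + 1/5·R1.
R4 ← R4 + 3/10·R1.
R2 ← R2 / (-3/70).
R1 ← R1 − 2/7·R2.
R3 ← R3 + 157/70·R2.
R4 ← R4 − 73/35·R2.
R3 ← R3 / (-160).
R1 ← R1 − 20·R3.
R2 ← R2 + 70·R3.
R4 ← R4 − 1433/10·R3.
R4 ← R4 / (-547/960).
R1 ← R1 + 5/8·R4.
R2 ← R2 − 1/48·R4.
R3 ← R3 + 175/288·R4.
Reading off the reduced rows gives x_1 = 5, x_2 = -5, x_3 = -6, x_4 = 5.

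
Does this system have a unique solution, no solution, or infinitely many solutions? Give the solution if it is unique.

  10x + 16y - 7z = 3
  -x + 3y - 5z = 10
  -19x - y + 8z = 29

Row-reduce the augmented matrix:
R1 ← R1 / (10).
R2 ← R2 + 1·R1.
R3 ← R3 + 19·R1.
R2 ← R2 / (23/5).
R1 ← R1 − 8/5·R2.
R3 ← R3 − 147/5·R2.
R3 ← R3 / (716/23).
R1 ← R1 − 59/46·R3.
R2 ← R2 + 57/46·R3.
Reading off the reduced rows gives x = -2, y = 1, z = -1.

x = -2, y = 1, z = -1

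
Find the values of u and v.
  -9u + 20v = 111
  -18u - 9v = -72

Row-reduce the augmented matrix:
R1 ← R1 / (-9).
R2 ← R2 + 18·R1.
R2 ← R2 / (-49).
R1 ← R1 + 20/9·R2.
Reading off the reduced rows gives u = 1, v = 6.

u = 1, v = 6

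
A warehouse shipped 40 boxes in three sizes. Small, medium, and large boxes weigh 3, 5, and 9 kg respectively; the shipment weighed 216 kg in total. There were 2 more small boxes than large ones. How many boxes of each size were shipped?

small boxes: 12, medium boxes: 18, large boxes: 10

Let s = small boxes, m = medium boxes, l = large boxes.
  s + m + l = 40
  3s + 5m + 9l = 216
  s - l = 2
Row-reduce the augmented matrix:
R2 ← R2 − 3·R1.
R3 ← R3 − 1·R1.
R2 ← R2 / (2).
R1 ← R1 − 1·R2.
R3 ← R3 + 1·R2.
R1 ← R1 + 2·R3.
R2 ← R2 − 3·R3.
Reading off the reduced rows gives s = 12, m = 18, l = 10.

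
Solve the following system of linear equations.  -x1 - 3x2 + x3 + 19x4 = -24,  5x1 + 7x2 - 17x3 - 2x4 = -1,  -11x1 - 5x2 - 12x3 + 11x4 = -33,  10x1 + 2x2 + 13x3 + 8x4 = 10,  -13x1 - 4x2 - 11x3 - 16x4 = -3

Row-reduce:
R1 ← R1 / (-1).
R2 ← R2 − 5·R1.
R3 ← R3 + 11·R1.
R4 ← R4 − 10·R1.
R5 ← R5 + 13·R1.
R2 ← R2 / (-8).
R1 ← R1 − 3·R2.
R3 ← R3 − 28·R2.
R4 ← R4 + 28·R2.
R5 ← R5 − 35·R2.
R3 ← R3 / (-65).
R1 ← R1 + 11/2·R3.
R2 ← R2 − 3/2·R3.
R4 ← R4 − 65·R3.
R5 ← R5 + 153/2·R3.
Swap R4 and R5.
R4 ← R4 / (-643/104).
R1 ← R1 − 529/104·R4.
R2 ← R2 + 903/104·R4.
R3 ← R3 + 51/26·R4.
Row 5 reduces to 0 = 1, a contradiction. The system is inconsistent.

no solution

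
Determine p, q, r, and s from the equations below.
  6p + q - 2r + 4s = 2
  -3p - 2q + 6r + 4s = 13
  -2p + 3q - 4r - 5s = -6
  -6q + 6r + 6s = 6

Row-reduce the augmented matrix:
R1 ← R1 / (6).
R2 ← R2 + 3·R1.
R3 ← R3 + 2·R1.
R2 ← R2 / (-3/2).
R1 ← R1 − 1/6·R2.
R3 ← R3 − 10/3·R2.
R4 ← R4 + 6·R2.
R3 ← R3 / (58/9).
R1 ← R1 − 2/9·R3.
R2 ← R2 + 10/3·R3.
R4 ← R4 + 14·R3.
R4 ← R4 / (3).
R1 ← R1 − 1·R4.
R2 ← R2 − 1·R4.
R3 ← R3 − 3/2·R4.
Reading off the reduced rows gives p = -1, q = 2, r = 1, s = 2.

p = -1, q = 2, r = 1, s = 2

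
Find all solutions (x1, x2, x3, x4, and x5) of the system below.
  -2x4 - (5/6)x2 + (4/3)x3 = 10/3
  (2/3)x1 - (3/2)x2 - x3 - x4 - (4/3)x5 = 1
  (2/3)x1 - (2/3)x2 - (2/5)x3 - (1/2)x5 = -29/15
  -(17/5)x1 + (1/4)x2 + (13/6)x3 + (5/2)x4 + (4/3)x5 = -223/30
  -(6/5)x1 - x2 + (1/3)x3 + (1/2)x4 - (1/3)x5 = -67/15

no solution

Row-reduce:
Swap R1 and R2.
R1 ← R1 / (2/3).
R3 ← R3 − 2/3·R1.
R4 ← R4 + 17/5·R1.
R5 ← R5 + 6/5·R1.
R2 ← R2 / (-5/6).
R1 ← R1 + 9/4·R2.
R3 ← R3 − 5/6·R2.
R4 ← R4 + 37/5·R2.
R5 ← R5 + 37/10·R2.
R3 ← R3 / (29/15).
R1 ← R1 + 51/10·R3.
R2 ← R2 + 8/5·R3.
R4 ← R4 + 1108/75·R3.
R5 ← R5 + 554/75·R3.
R4 ← R4 / (5451/725).
R1 ← R1 − 183/145·R4.
R2 ← R2 − 228/145·R4.
R3 ← R3 + 15/29·R4.
R5 ← R5 − 5451/1450·R4.
Row 5 reduces to 0 = -3/2, a contradiction. The system is inconsistent.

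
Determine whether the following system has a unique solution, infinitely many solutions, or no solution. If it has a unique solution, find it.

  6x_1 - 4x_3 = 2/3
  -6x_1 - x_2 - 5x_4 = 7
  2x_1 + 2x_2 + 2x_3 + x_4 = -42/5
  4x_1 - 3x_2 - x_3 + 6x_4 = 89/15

x_1 = -1/3, x_2 = -3, x_3 = -2/3, x_4 = -2/5

Row-reduce the augmented matrix:
R1 ← R1 / (6).
R2 ← R2 + 6·R1.
R3 ← R3 − 2·R1.
R4 ← R4 − 4·R1.
R2 ← R2 / (-1).
R3 ← R3 − 2·R2.
R4 ← R4 + 3·R2.
R3 ← R3 / (-14/3).
R1 ← R1 + 2/3·R3.
R2 ← R2 − 4·R3.
R4 ← R4 − 41/3·R3.
R4 ← R4 / (-75/14).
R1 ← R1 − 9/7·R4.
R2 ← R2 + 19/7·R4.
R3 ← R3 − 27/14·R4.
Reading off the reduced rows gives x_1 = -1/3, x_2 = -3, x_3 = -2/3, x_4 = -2/5.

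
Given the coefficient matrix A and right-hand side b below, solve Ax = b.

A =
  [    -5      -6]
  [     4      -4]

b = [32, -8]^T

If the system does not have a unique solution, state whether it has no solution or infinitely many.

Row-reduce the augmented matrix:
R1 ← R1 / (-5).
R2 ← R2 − 4·R1.
R2 ← R2 / (-44/5).
R1 ← R1 − 6/5·R2.
Reading off the reduced rows gives x_1 = -4, x_2 = -2.

x_1 = -4, x_2 = -2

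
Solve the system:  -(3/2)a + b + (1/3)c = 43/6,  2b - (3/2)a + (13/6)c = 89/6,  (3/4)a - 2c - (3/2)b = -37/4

Row-reduce:
R1 ← R1 / (-3/2).
R2 ← R2 + 3/2·R1.
R3 ← R3 − 3/4·R1.
R1 ← R1 + 2/3·R2.
R3 ← R3 + 1·R2.
Row 3 reduces to 0 = 2, a contradiction. The system is inconsistent.

no solution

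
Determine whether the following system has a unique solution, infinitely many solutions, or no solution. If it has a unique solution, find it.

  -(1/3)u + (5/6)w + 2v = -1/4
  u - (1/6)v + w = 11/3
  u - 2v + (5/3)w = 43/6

u = 1, v = -1, w = 5/2

Row-reduce the augmented matrix:
R1 ← R1 / (-1/3).
R2 ← R2 − 1·R1.
R3 ← R3 − 1·R1.
R2 ← R2 / (35/6).
R1 ← R1 + 6·R2.
R3 ← R3 − 4·R2.
R3 ← R3 / (53/30).
R1 ← R1 − 11/10·R3.
R2 ← R2 − 3/5·R3.
Reading off the reduced rows gives u = 1, v = -1, w = 5/2.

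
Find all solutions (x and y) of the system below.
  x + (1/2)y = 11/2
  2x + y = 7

Row-reduce:
R2 ← R2 − 2·R1.
Row 2 reduces to 0 = -4, a contradiction. The system is inconsistent.

no solution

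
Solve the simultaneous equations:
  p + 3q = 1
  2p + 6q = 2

infinitely many solutions

Row-reduce:
R2 ← R2 − 2·R1.
Rank is 1 with 2 unknowns, leaving q free.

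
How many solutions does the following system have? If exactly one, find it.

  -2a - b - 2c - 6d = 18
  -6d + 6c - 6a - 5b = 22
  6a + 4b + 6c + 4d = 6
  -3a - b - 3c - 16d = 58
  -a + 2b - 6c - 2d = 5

Row-reduce:
R1 ← R1 / (-2).
R2 ← R2 + 6·R1.
R3 ← R3 − 6·R1.
R4 ← R4 + 3·R1.
R5 ← R5 + 1·R1.
R2 ← R2 / (-2).
R1 ← R1 − 1/2·R2.
R3 ← R3 − 1·R2.
R4 ← R4 − 1/2·R2.
R5 ← R5 − 5/2·R2.
R3 ← R3 / (6).
R1 ← R1 − 4·R3.
R2 ← R2 + 6·R3.
R4 ← R4 − 3·R3.
R5 ← R5 − 10·R3.
Swap R4 and R5.
R4 ← R4 / (88/3).
R1 ← R1 − 34/3·R4.
R2 ← R2 + 14·R4.
R3 ← R3 + 4/3·R4.
Row 5 reduces to 0 = 1, a contradiction. The system is inconsistent.

no solution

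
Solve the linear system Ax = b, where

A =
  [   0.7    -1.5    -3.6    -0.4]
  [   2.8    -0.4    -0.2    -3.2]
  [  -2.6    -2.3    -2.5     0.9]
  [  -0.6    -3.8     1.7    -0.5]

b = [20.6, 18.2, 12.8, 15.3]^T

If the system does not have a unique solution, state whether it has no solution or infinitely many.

x_1 = 1, x_2 = -5, x_3 = -3, x_4 = -4

Row-reduce the augmented matrix:
R1 ← R1 / (7/10).
R2 ← R2 − 14/5·R1.
R3 ← R3 + 13/5·R1.
R4 ← R4 + 3/5·R1.
R2 ← R2 / (28/5).
R1 ← R1 + 15/7·R2.
R3 ← R3 + 551/70·R2.
R4 ← R4 + 178/35·R2.
R3 ← R3 / (8013/1960).
R1 ← R1 − 57/196·R3.
R2 ← R2 − 71/28·R3.
R4 ← R4 − 564/49·R3.
R4 ← R4 / (30369/5342).
R1 ← R1 + 2623/2671·R4.
R2 ← R2 − 3933/2671·R4.
R3 ← R3 + 1852/2671·R4.
Reading off the reduced rows gives x_1 = 1, x_2 = -5, x_3 = -3, x_4 = -4.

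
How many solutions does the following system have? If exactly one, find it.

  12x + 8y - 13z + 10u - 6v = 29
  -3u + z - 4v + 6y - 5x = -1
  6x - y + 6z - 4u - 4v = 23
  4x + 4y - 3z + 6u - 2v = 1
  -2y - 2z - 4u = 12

Row-reduce:
R1 ← R1 / (12).
R2 ← R2 + 5·R1.
R3 ← R3 − 6·R1.
R4 ← R4 − 4·R1.
R2 ← R2 / (28/3).
R1 ← R1 − 2/3·R2.
R3 ← R3 + 5·R2.
R4 ← R4 − 4/3·R2.
R5 ← R5 + 2·R2.
R3 ← R3 / (1135/112).
R1 ← R1 + 43/56·R3.
R2 ← R2 + 53/112·R3.
R4 ← R4 − 55/28·R3.
R5 ← R5 + 165/56·R3.
R4 ← R4 / (936/227).
R1 ← R1 − 131/1135·R4.
R2 ← R2 + 302/1135·R4.
R3 ← R3 + 938/1135·R4.
R5 ← R5 + 1404/227·R4.
Row 5 reduces to 0 = -1, a contradiction. The system is inconsistent.

no solution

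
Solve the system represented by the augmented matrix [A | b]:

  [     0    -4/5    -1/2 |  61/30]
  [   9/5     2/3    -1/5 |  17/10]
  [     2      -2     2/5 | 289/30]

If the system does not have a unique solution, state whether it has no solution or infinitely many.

x_1 = 2, x_2 = -11/4, x_3 = 1/3

Row-reduce the augmented matrix:
Swap R1 and R2.
R1 ← R1 / (9/5).
R3 ← R3 − 2·R1.
R2 ← R2 / (-4/5).
R1 ← R1 − 10/27·R2.
R3 ← R3 + 74/27·R2.
R3 ← R3 / (1261/540).
R1 ← R1 + 37/108·R3.
R2 ← R2 − 5/8·R3.
Reading off the reduced rows gives x_1 = 2, x_2 = -11/4, x_3 = 1/3.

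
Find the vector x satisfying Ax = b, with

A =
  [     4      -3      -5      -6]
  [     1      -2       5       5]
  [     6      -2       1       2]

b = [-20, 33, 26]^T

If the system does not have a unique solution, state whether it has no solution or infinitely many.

Row-reduce:
R1 ← R1 / (4).
R2 ← R2 − 1·R1.
R3 ← R3 − 6·R1.
R2 ← R2 / (-5/4).
R1 ← R1 + 3/4·R2.
R3 ← R3 − 5/2·R2.
R3 ← R3 / (21).
R1 ← R1 + 5·R3.
R2 ← R2 + 5·R3.
Rank is 3 with 4 unknowns, leaving x_4 free.

infinitely many solutions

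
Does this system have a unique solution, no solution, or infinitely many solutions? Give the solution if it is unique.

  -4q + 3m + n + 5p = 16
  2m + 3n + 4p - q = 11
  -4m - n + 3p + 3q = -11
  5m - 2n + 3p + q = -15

m = -1, n = 3, p = 0, q = -4

Row-reduce the augmented matrix:
R1 ← R1 / (3).
R2 ← R2 − 2·R1.
R3 ← R3 + 4·R1.
R4 ← R4 − 5·R1.
R2 ← R2 / (7/3).
R1 ← R1 − 1/3·R2.
R3 ← R3 − 1/3·R2.
R4 ← R4 + 11/3·R2.
R3 ← R3 / (67/7).
R1 ← R1 − 11/7·R3.
R2 ← R2 − 2/7·R3.
R4 ← R4 + 30/7·R3.
R4 ← R4 / (612/67).
R1 ← R1 + 77/67·R4.
R2 ← R2 − 53/67·R4.
R3 ← R3 + 18/67·R4.
Reading off the reduced rows gives m = -1, n = 3, p = 0, q = -4.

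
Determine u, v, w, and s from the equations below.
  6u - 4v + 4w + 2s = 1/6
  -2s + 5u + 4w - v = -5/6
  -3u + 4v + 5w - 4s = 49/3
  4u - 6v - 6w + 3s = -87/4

Row-reduce the augmented matrix:
R1 ← R1 / (6).
R2 ← R2 − 5·R1.
R3 ← R3 + 3·R1.
R4 ← R4 − 4·R1.
R2 ← R2 / (7/3).
R1 ← R1 + 2/3·R2.
R3 ← R3 − 2·R2.
R4 ← R4 + 10/3·R2.
R3 ← R3 / (45/7).
R1 ← R1 − 6/7·R3.
R2 ← R2 − 2/7·R3.
R4 ← R4 + 54/7·R3.
R4 ← R4 / (-17/5).
R1 ← R1 + 11/15·R4.
R2 ← R2 + 71/45·R4.
R3 ← R3 − 1/45·R4.
Reading off the reduced rows gives u = -2, v = 0, w = 8/3, s = 3/4.

u = -2, v = 0, w = 8/3, s = 3/4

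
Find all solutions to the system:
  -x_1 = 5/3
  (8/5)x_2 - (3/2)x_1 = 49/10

x_1 = -5/3, x_2 = 3/2

Row-reduce the augmented matrix:
R1 ← R1 / (-1).
R2 ← R2 + 3/2·R1.
R2 ← R2 / (8/5).
Reading off the reduced rows gives x_1 = -5/3, x_2 = 3/2.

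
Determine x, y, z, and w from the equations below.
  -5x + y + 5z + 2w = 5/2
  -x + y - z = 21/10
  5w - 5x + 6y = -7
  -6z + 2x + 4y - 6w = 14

x = -11/5, y = -1/2, z = -2/5, w = -3

Row-reduce the augmented matrix:
R1 ← R1 / (-5).
R2 ← R2 + 1·R1.
R3 ← R3 + 5·R1.
R4 ← R4 − 2·R1.
R2 ← R2 / (4/5).
R1 ← R1 + 1/5·R2.
R3 ← R3 − 5·R2.
R4 ← R4 − 22/5·R2.
R3 ← R3 / (15/2).
R1 ← R1 + 3/2·R3.
R2 ← R2 + 5/2·R3.
R4 ← R4 − 7·R3.
R4 ← R4 / (-122/15).
R1 ← R1 − 3/5·R4.
R2 ← R2 − 4/3·R4.
R3 ← R3 − 11/15·R4.
Reading off the reduced rows gives x = -11/5, y = -1/2, z = -2/5, w = -3.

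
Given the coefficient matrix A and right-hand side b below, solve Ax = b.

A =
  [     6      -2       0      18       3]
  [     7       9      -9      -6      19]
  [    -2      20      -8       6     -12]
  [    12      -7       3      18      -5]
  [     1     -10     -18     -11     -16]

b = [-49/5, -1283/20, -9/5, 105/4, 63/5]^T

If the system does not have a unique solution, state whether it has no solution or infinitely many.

x_1 = 1, x_2 = -1/2, x_3 = 9/4, x_4 = -1/2, x_5 = -13/5

Row-reduce the augmented matrix:
R1 ← R1 / (6).
R2 ← R2 − 7·R1.
R3 ← R3 + 2·R1.
R4 ← R4 − 12·R1.
R5 ← R5 − 1·R1.
R2 ← R2 / (34/3).
R1 ← R1 + 1/3·R2.
R3 ← R3 − 58/3·R2.
R4 ← R4 + 3·R2.
R5 ← R5 + 29/3·R2.
R3 ← R3 / (125/17).
R1 ← R1 + 9/34·R3.
R2 ← R2 + 27/34·R3.
R4 ← R4 − 21/34·R3.
R5 ← R5 + 873/34·R3.
R4 ← R4 / (-3753/125).
R1 ← R1 − 537/125·R4.
R2 ← R2 − 486/125·R4.
R3 ← R3 − 987/125·R4.
R5 ← R5 − 20714/125·R4.
R5 ← R5 / (-580711/3753).
R1 ← R1 + 1162/1251·R5.
R2 ← R2 + 879/278·R5.
R3 ← R3 + 15209/2502·R5.
R4 ← R4 − 469/3753·R5.
Reading off the reduced rows gives x_1 = 1, x_2 = -1/2, x_3 = 9/4, x_4 = -1/2, x_5 = -13/5.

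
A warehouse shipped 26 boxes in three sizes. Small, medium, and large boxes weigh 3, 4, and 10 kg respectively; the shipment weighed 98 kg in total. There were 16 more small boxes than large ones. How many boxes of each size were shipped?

Let s = small boxes, m = medium boxes, l = large boxes.
  s + m + l = 26
  3s + 4m + 10l = 98
  s - l = 16
Row-reduce the augmented matrix:
R2 ← R2 − 3·R1.
R3 ← R3 − 1·R1.
R1 ← R1 − 1·R2.
R3 ← R3 + 1·R2.
R3 ← R3 / (5).
R1 ← R1 + 6·R3.
R2 ← R2 − 7·R3.
Reading off the reduced rows gives s = 18, m = 6, l = 2.

small boxes: 18, medium boxes: 6, large boxes: 2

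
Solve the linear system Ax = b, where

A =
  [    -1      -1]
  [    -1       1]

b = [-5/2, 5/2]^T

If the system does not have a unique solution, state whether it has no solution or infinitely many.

x_1 = 0, x_2 = 5/2

Row-reduce the augmented matrix:
R1 ← R1 / (-1).
R2 ← R2 + 1·R1.
R2 ← R2 / (2).
R1 ← R1 − 1·R2.
Reading off the reduced rows gives x_1 = 0, x_2 = 5/2.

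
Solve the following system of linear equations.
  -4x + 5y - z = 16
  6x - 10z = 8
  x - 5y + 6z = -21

Row-reduce:
R1 ← R1 / (-4).
R2 ← R2 − 6·R1.
R3 ← R3 − 1·R1.
R2 ← R2 / (15/2).
R1 ← R1 + 5/4·R2.
R3 ← R3 + 15/4·R2.
Row 3 reduces to 0 = -1, a contradiction. The system is inconsistent.

no solution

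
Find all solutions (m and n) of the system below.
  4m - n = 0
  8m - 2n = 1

Row-reduce:
R1 ← R1 / (4).
R2 ← R2 − 8·R1.
Row 2 reduces to 0 = 1, a contradiction. The system is inconsistent.

no solution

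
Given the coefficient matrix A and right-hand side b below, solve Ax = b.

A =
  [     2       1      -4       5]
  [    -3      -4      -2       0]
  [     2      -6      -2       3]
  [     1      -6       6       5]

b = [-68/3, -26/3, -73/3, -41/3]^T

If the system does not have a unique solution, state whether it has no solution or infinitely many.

Row-reduce the augmented matrix:
R1 ← R1 / (2).
R2 ← R2 + 3·R1.
R3 ← R3 − 2·R1.
R4 ← R4 − 1·R1.
R2 ← R2 / (-5/2).
R1 ← R1 − 1/2·R2.
R3 ← R3 + 7·R2.
R4 ← R4 + 13/2·R2.
R3 ← R3 / (122/5).
R1 ← R1 + 18/5·R3.
R2 ← R2 − 16/5·R3.
R4 ← R4 − 144/5·R3.
R4 ← R4 / (619/61).
R1 ← R1 − 37/61·R4.
R2 ← R2 − 1/61·R4.
R3 ← R3 + 115/122·R4.
Reading off the reduced rows gives x_1 = -2/3, x_2 = 5/3, x_3 = 2, x_4 = -3.

x_1 = -2/3, x_2 = 5/3, x_3 = 2, x_4 = -3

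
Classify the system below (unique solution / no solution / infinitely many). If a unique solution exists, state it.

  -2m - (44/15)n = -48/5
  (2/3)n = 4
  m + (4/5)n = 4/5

m = -4, n = 6

Row-reduce the augmented matrix:
R1 ← R1 / (-2).
R3 ← R3 − 1·R1.
R2 ← R2 / (2/3).
R1 ← R1 − 22/15·R2.
R3 ← R3 + 2/3·R2.
R3 reduces to 0 = 0, so the extra equation is consistent.
Reading off the reduced rows gives m = -4, n = 6.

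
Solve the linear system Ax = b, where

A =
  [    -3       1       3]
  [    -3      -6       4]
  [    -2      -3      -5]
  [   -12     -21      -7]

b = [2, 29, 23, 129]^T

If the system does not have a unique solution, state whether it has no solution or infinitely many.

Row-reduce:
R1 ← R1 / (-3).
R2 ← R2 + 3·R1.
R3 ← R3 + 2·R1.
R4 ← R4 + 12·R1.
R2 ← R2 / (-7).
R1 ← R1 + 1/3·R2.
R3 ← R3 + 11/3·R2.
R4 ← R4 + 25·R2.
R3 ← R3 / (-158/21).
R1 ← R1 + 22/21·R3.
R2 ← R2 + 1/7·R3.
R4 ← R4 + 158/7·R3.
Row 4 reduces to 0 = 2, a contradiction. The system is inconsistent.

no solution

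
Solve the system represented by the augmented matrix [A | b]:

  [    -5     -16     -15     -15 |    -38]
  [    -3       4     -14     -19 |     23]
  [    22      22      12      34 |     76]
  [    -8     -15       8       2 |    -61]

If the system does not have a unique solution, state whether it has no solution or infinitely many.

infinitely many solutions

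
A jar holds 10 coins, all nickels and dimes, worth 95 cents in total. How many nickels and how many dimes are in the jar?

Let n = nickels, d = dimes.
  n + d = 10
  10d + 5n = 95
From equation 1: n = 10 − d.
Substitute into equation 2 and solve: d = 9.
Then n = 1.

nickels: 1, dimes: 9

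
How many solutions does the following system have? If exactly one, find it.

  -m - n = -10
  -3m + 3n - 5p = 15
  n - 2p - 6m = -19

Row-reduce the augmented matrix:
R1 ← R1 / (-1).
R2 ← R2 + 3·R1.
R3 ← R3 + 6·R1.
R2 ← R2 / (6).
R1 ← R1 − 1·R2.
R3 ← R3 − 7·R2.
R3 ← R3 / (23/6).
R1 ← R1 − 5/6·R3.
R2 ← R2 + 5/6·R3.
Reading off the reduced rows gives m = 5, n = 5, p = -3.

m = 5, n = 5, p = -3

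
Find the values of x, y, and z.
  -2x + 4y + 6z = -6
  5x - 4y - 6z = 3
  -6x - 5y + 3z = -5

Row-reduce the augmented matrix:
R1 ← R1 / (-2).
R2 ← R2 − 5·R1.
R3 ← R3 + 6·R1.
R2 ← R2 / (6).
R1 ← R1 + 2·R2.
R3 ← R3 + 17·R2.
R3 ← R3 / (21/2).
R2 ← R2 − 3/2·R3.
Reading off the reduced rows gives x = -1, y = 1, z = -2.

x = -1, y = 1, z = -2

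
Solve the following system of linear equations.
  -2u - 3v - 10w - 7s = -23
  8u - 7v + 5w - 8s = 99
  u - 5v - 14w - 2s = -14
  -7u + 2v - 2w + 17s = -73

Row-reduce the augmented matrix:
R1 ← R1 / (-2).
R2 ← R2 − 8·R1.
R3 ← R3 − 1·R1.
R4 ← R4 + 7·R1.
R2 ← R2 / (-19).
R1 ← R1 − 3/2·R2.
R3 ← R3 + 13/2·R2.
R4 ← R4 − 25/2·R2.
R3 ← R3 / (-267/38).
R1 ← R1 − 85/38·R3.
R2 ← R2 − 35/19·R3.
R4 ← R4 − 379/38·R3.
R4 ← R4 / (7340/267).
R1 ← R1 − 755/267·R4.
R2 ← R2 − 983/267·R4.
R3 ← R3 + 259/267·R4.
Reading off the reduced rows gives u = 6, v = -4, w = 3, s = -1.

u = 6, v = -4, w = 3, s = -1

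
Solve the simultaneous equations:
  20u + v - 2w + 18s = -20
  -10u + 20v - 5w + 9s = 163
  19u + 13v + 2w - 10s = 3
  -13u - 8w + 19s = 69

Row-reduce the augmented matrix:
R1 ← R1 / (20).
R2 ← R2 + 10·R1.
R3 ← R3 − 19·R1.
R4 ← R4 + 13·R1.
R2 ← R2 / (41/2).
R1 ← R1 − 1/20·R2.
R3 ← R3 − 241/20·R2.
R4 ← R4 − 13/20·R2.
R3 ← R3 / (609/82).
R1 ← R1 + 7/82·R3.
R2 ← R2 + 12/41·R3.
R4 ← R4 + 747/82·R3.
R4 ← R4 / (-2333/145).
R1 ← R1 − 184/435·R4.
R2 ← R2 + 88/145·R4.
R3 ← R3 + 2207/435·R4.
Reading off the reduced rows gives u = -3, v = 6, w = 1, s = 2.

u = -3, v = 6, w = 1, s = 2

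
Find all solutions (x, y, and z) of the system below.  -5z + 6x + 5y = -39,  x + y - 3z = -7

infinitely many solutions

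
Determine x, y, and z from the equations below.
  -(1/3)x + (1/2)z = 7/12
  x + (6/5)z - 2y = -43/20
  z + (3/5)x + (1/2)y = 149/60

x = 1/4, y = 2, z = 4/3

Row-reduce the augmented matrix:
R1 ← R1 / (-1/3).
R2 ← R2 − 1·R1.
R3 ← R3 − 3/5·R1.
R2 ← R2 / (-2).
R3 ← R3 − 1/2·R2.
R3 ← R3 / (103/40).
R1 ← R1 + 3/2·R3.
R2 ← R2 + 27/20·R3.
Reading off the reduced rows gives x = 1/4, y = 2, z = 4/3.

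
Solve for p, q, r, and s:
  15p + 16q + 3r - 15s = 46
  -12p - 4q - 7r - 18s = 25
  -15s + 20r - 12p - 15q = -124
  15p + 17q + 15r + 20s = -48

p = 2, q = 1, r = -5, s = -1

Row-reduce the augmented matrix:
R1 ← R1 / (15).
R2 ← R2 + 12·R1.
R3 ← R3 + 12·R1.
R4 ← R4 − 15·R1.
R2 ← R2 / (44/5).
R1 ← R1 − 16/15·R2.
R3 ← R3 + 11/5·R2.
R4 ← R4 − 1·R2.
R3 ← R3 / (85/4).
R1 ← R1 − 25/33·R3.
R2 ← R2 + 23/44·R3.
R4 ← R4 − 551/44·R3.
R4 ← R4 / (54922/935).
R1 ← R1 − 723/187·R4.
R2 ← R2 + 3981/935·R4.
R3 ← R3 + 138/85·R4.
Reading off the reduced rows gives p = 2, q = 1, r = -5, s = -1.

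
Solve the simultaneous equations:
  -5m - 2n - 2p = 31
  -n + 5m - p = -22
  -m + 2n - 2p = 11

Row-reduce the augmented matrix:
R1 ← R1 / (-5).
R2 ← R2 − 5·R1.
R3 ← R3 + 1·R1.
R2 ← R2 / (-3).
R1 ← R1 − 2/5·R2.
R3 ← R3 − 12/5·R2.
R3 ← R3 / (-4).
R2 ← R2 − 1·R3.
Reading off the reduced rows gives m = -5, n = 0, p = -3.

m = -5, n = 0, p = -3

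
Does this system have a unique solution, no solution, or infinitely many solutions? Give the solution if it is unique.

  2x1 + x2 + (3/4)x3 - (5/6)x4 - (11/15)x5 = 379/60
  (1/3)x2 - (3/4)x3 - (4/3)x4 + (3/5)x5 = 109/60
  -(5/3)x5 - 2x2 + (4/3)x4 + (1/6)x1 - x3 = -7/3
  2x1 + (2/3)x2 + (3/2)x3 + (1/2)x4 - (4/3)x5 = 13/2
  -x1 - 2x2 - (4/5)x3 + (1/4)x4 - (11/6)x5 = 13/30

Row-reduce:
R1 ← R1 / (2).
R3 ← R3 − 1/6·R1.
R4 ← R4 − 2·R1.
R5 ← R5 + 1·R1.
R2 ← R2 / (1/3).
R1 ← R1 − 1/2·R2.
R3 ← R3 + 25/12·R2.
R4 ← R4 + 1/3·R2.
R5 ← R5 + 3/2·R2.
R3 ← R3 / (-23/4).
R1 ← R1 − 3/2·R3.
R2 ← R2 + 9/4·R3.
R5 ← R5 + 19/5·R3.
Swap R4 and R5.
R4 ← R4 / (-1642/1035).
R1 ← R1 + 31/138·R4.
R2 ← R2 + 237/184·R4.
R3 ← R3 − 499/414·R4.
Row 5 reduces to 0 = 2, a contradiction. The system is inconsistent.

no solution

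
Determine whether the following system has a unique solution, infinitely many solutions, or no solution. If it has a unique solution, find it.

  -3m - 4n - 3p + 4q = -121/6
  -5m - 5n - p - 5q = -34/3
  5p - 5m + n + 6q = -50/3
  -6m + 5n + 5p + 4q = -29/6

m = 3/2, n = 5/2, p = -1/3, q = -5/3

Row-reduce the augmented matrix:
R1 ← R1 / (-3).
R2 ← R2 + 5·R1.
R3 ← R3 + 5·R1.
R4 ← R4 + 6·R1.
R2 ← R2 / (5/3).
R1 ← R1 − 4/3·R2.
R3 ← R3 − 23/3·R2.
R4 ← R4 − 13·R2.
R3 ← R3 / (-42/5).
R1 ← R1 + 11/5·R3.
R2 ← R2 − 12/5·R3.
R4 ← R4 + 101/5·R3.
R4 ← R4 / (-1699/42).
R1 ← R1 + 247/42·R4.
R2 ← R2 − 57/7·R4.
R3 ← R3 + 265/42·R4.
Reading off the reduced rows gives m = 3/2, n = 5/2, p = -1/3, q = -5/3.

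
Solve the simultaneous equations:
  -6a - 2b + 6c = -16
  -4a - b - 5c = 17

infinitely many solutions

Row-reduce:
R1 ← R1 / (-6).
R2 ← R2 + 4·R1.
R2 ← R2 / (1/3).
R1 ← R1 − 1/3·R2.
Rank is 2 with 3 unknowns, leaving c free.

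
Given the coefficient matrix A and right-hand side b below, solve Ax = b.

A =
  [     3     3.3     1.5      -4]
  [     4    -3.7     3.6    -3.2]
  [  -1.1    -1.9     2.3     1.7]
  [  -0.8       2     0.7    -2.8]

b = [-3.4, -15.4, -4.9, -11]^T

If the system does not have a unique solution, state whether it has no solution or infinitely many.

Row-reduce the augmented matrix:
R1 ← R1 / (3).
R2 ← R2 − 4·R1.
R3 ← R3 + 11/10·R1.
R4 ← R4 + 4/5·R1.
R2 ← R2 / (-81/10).
R1 ← R1 − 11/10·R2.
R3 ← R3 + 69/100·R2.
R4 ← R4 − 72/25·R2.
R3 ← R3 / (7327/2700).
R1 ← R1 − 581/810·R3.
R2 ← R2 + 16/81·R3.
R4 ← R4 − 751/450·R3.
R4 ← R4 / (-345089/109905).
R1 ← R1 + 69719/65943·R4.
R2 ← R2 + 17120/65943·R4.
R3 ← R3 − 418/21981·R4.
Reading off the reduced rows gives x_1 = 3, x_2 = 2, x_3 = -2, x_4 = 4.

x_1 = 3, x_2 = 2, x_3 = -2, x_4 = 4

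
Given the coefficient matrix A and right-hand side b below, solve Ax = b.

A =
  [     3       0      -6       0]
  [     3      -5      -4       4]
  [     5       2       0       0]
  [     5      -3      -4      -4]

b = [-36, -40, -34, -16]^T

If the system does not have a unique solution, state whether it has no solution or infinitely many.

Row-reduce the augmented matrix:
R1 ← R1 / (3).
R2 ← R2 − 3·R1.
R3 ← R3 − 5·R1.
R4 ← R4 − 5·R1.
R2 ← R2 / (-5).
R3 ← R3 − 2·R2.
R4 ← R4 + 3·R2.
R3 ← R3 / (54/5).
R1 ← R1 + 2·R3.
R2 ← R2 + 2/5·R3.
R4 ← R4 − 24/5·R3.
R4 ← R4 / (-64/9).
R1 ← R1 − 8/27·R4.
R2 ← R2 + 20/27·R4.
R3 ← R3 − 4/27·R4.
Reading off the reduced rows gives x_1 = -6, x_2 = -2, x_3 = 3, x_4 = -5.

x_1 = -6, x_2 = -2, x_3 = 3, x_4 = -5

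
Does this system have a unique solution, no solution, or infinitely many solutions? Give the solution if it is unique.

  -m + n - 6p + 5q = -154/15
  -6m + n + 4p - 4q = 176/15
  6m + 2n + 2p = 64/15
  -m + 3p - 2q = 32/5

m = -2/5, n = 4/3, p = 2, q = 0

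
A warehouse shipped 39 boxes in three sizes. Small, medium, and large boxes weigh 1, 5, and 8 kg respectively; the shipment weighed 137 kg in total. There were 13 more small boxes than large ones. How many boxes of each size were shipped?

Let s = small boxes, m = medium boxes, l = large boxes.
  m + l + s = 39
  8l + 5m + s = 137
  s - l = 13
Row-reduce the augmented matrix:
R2 ← R2 − 1·R1.
R3 ← R3 − 1·R1.
R2 ← R2 / (4).
R1 ← R1 − 1·R2.
R3 ← R3 + 1·R2.
R3 ← R3 / (-1/4).
R1 ← R1 + 3/4·R3.
R2 ← R2 − 7/4·R3.
Reading off the reduced rows gives s = 19, m = 14, l = 6.

small boxes: 19, medium boxes: 14, large boxes: 6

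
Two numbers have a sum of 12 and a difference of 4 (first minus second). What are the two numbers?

first number: 8, second number: 4

Let x = first number, y = second number.
  x + y = 12
  x - y = 4
Row-reduce the augmented matrix:
R2 ← R2 − 1·R1.
R2 ← R2 / (-2).
R1 ← R1 − 1·R2.
Reading off the reduced rows gives x = 8, y = 4.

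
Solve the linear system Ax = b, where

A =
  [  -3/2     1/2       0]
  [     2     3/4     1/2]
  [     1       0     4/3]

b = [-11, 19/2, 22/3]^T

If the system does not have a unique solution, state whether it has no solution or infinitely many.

Row-reduce the augmented matrix:
R1 ← R1 / (-3/2).
R2 ← R2 − 2·R1.
R3 ← R3 − 1·R1.
R2 ← R2 / (17/12).
R1 ← R1 + 1/3·R2.
R3 ← R3 − 1/3·R2.
R3 ← R3 / (62/51).
R1 ← R1 − 2/17·R3.
R2 ← R2 − 6/17·R3.
Reading off the reduced rows gives x_1 = 6, x_2 = -4, x_3 = 1.

x_1 = 6, x_2 = -4, x_3 = 1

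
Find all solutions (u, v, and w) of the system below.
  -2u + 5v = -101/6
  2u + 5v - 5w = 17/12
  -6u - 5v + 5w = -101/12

u = 7/4, v = -8/3, w = -9/4

Row-reduce the augmented matrix:
R1 ← R1 / (-2).
R2 ← R2 − 2·R1.
R3 ← R3 + 6·R1.
R2 ← R2 / (10).
R1 ← R1 + 5/2·R2.
R3 ← R3 + 20·R2.
R3 ← R3 / (-5).
R1 ← R1 + 5/4·R3.
R2 ← R2 + 1/2·R3.
Reading off the reduced rows gives u = 7/4, v = -8/3, w = -9/4.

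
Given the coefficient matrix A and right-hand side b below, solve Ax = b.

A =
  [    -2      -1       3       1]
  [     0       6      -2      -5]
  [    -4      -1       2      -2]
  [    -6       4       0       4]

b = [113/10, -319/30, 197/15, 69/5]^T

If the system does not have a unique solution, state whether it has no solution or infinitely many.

Row-reduce the augmented matrix:
R1 ← R1 / (-2).
R3 ← R3 + 4·R1.
R4 ← R4 + 6·R1.
R2 ← R2 / (6).
R1 ← R1 − 1/2·R2.
R3 ← R3 − 1·R2.
R4 ← R4 − 7·R2.
R3 ← R3 / (-11/3).
R1 ← R1 + 4/3·R3.
R2 ← R2 + 1/3·R3.
R4 ← R4 + 20/3·R3.
R4 ← R4 / (277/22).
R1 ← R1 − 47/44·R4.
R2 ← R2 + 6/11·R4.
R3 ← R3 − 19/22·R4.
Reading off the reduced rows gives x_1 = -5/2, x_2 = -4/5, x_3 = 5/3, x_4 = 1/2.

x_1 = -5/2, x_2 = -4/5, x_3 = 5/3, x_4 = 1/2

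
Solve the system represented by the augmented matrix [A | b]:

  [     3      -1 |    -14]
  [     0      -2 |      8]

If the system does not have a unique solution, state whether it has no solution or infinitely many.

Row-reduce the augmented matrix:
R1 ← R1 / (3).
R2 ← R2 / (-2).
R1 ← R1 + 1/3·R2.
Reading off the reduced rows gives x_1 = -6, x_2 = -4.

x_1 = -6, x_2 = -4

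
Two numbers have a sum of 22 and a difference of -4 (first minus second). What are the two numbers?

first number: 9, second number: 13

Let x = first number, y = second number.
  x + y = 22
  -y + x = -4
From equation 1: x = 22 − y.
Substitute into equation 2 and solve: y = 13.
Then x = 9.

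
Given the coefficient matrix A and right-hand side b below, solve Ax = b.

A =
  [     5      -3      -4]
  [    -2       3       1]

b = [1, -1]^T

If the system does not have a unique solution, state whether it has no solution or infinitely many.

Row-reduce:
R1 ← R1 / (5).
R2 ← R2 + 2·R1.
R2 ← R2 / (9/5).
R1 ← R1 + 3/5·R2.
Rank is 2 with 3 unknowns, leaving x_3 free.

infinitely many solutions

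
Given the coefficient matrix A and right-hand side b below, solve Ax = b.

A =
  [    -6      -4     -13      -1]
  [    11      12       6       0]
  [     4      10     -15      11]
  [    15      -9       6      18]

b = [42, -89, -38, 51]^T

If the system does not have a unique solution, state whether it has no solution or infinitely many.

x_1 = -1, x_2 = -6, x_3 = -1, x_4 = 1

Row-reduce the augmented matrix:
R1 ← R1 / (-6).
R2 ← R2 − 11·R1.
R3 ← R3 − 4·R1.
R4 ← R4 − 15·R1.
R2 ← R2 / (14/3).
R1 ← R1 − 2/3·R2.
R3 ← R3 − 22/3·R2.
R4 ← R4 + 19·R2.
R3 ← R3 / (61/14).
R1 ← R1 − 33/7·R3.
R2 ← R2 + 107/28·R3.
R4 ← R4 + 2775/28·R3.
R4 ← R4 / (18825/61).
R1 ← R1 + 846/61·R4.
R2 ← R2 − 683/61·R4.
R3 ← R3 − 185/61·R4.
Reading off the reduced rows gives x_1 = -1, x_2 = -6, x_3 = -1, x_4 = 1.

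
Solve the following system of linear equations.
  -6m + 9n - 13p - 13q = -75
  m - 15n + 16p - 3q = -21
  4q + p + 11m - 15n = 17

infinitely many solutions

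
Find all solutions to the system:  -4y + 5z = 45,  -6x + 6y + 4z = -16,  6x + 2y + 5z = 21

x = 1, y = -5, z = 5

Row-reduce the augmented matrix:
Swap R1 and R2.
R1 ← R1 / (-6).
R3 ← R3 − 6·R1.
R2 ← R2 / (-4).
R1 ← R1 + 1·R2.
R3 ← R3 − 8·R2.
R3 ← R3 / (19).
R1 ← R1 + 23/12·R3.
R2 ← R2 + 5/4·R3.
Reading off the reduced rows gives x = 1, y = -5, z = 5.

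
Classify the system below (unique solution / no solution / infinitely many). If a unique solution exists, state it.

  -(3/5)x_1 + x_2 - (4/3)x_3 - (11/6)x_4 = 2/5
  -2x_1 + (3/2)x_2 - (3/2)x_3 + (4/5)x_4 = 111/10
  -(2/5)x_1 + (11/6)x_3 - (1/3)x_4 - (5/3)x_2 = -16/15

Row-reduce:
R1 ← R1 / (-3/5).
R2 ← R2 + 2·R1.
R3 ← R3 + 2/5·R1.
R2 ← R2 / (-11/6).
R1 ← R1 + 5/3·R2.
R3 ← R3 + 7/3·R2.
R3 ← R3 / (-203/198).
R1 ← R1 + 5/11·R3.
R2 ← R2 + 53/33·R3.
Rank is 3 with 4 unknowns, leaving x_4 free.

infinitely many solutions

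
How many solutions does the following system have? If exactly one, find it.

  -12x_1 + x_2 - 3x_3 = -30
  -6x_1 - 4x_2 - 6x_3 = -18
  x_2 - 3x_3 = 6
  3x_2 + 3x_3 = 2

x_1 = 3, x_2 = 2, x_3 = -4/3

Row-reduce the augmented matrix:
R1 ← R1 / (-12).
R2 ← R2 + 6·R1.
R2 ← R2 / (-9/2).
R1 ← R1 + 1/12·R2.
R3 ← R3 − 1·R2.
R4 ← R4 − 3·R2.
R3 ← R3 / (-4).
R1 ← R1 − 1/3·R3.
R2 ← R2 − 1·R3.
R4 reduces to 0 = 0, so the extra equation is consistent.
Reading off the reduced rows gives x_1 = 3, x_2 = 2, x_3 = -4/3.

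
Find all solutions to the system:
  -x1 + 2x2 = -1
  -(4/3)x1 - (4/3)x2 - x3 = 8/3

infinitely many solutions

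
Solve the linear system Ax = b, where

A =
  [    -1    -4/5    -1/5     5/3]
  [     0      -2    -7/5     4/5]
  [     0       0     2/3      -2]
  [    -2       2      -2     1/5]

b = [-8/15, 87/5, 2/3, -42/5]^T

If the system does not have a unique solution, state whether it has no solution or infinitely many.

x_1 = 3, x_2 = -6, x_3 = -5, x_4 = -2

Row-reduce the augmented matrix:
R1 ← R1 / (-1).
R4 ← R4 + 2·R1.
R2 ← R2 / (-2).
R1 ← R1 − 4/5·R2.
R4 ← R4 − 18/5·R2.
R3 ← R3 / (2/3).
R1 ← R1 + 9/25·R3.
R2 ← R2 − 7/10·R3.
R4 ← R4 + 103/25·R3.
R4 ← R4 / (-1054/75).
R1 ← R1 + 182/75·R4.
R2 ← R2 − 17/10·R4.
R3 ← R3 + 3·R4.
Reading off the reduced rows gives x_1 = 3, x_2 = -6, x_3 = -5, x_4 = -2.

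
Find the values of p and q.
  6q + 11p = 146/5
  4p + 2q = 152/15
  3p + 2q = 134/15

p = 6/5, q = 8/3

Row-reduce the augmented matrix:
R1 ← R1 / (11).
R2 ← R2 − 4·R1.
R3 ← R3 − 3·R1.
R2 ← R2 / (-2/11).
R1 ← R1 − 6/11·R2.
R3 ← R3 − 4/11·R2.
R3 reduces to 0 = 0, so the extra equation is consistent.
Reading off the reduced rows gives p = 6/5, q = 8/3.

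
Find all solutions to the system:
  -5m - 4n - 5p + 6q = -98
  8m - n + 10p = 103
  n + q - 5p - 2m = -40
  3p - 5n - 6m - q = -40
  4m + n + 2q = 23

m = 6, n = 5, p = 6, q = -3

Row-reduce the augmented matrix:
R1 ← R1 / (-5).
R2 ← R2 − 8·R1.
R3 ← R3 + 2·R1.
R4 ← R4 + 6·R1.
R5 ← R5 − 4·R1.
R2 ← R2 / (-37/5).
R1 ← R1 − 4/5·R2.
R3 ← R3 − 13/5·R2.
R4 ← R4 + 1/5·R2.
R5 ← R5 + 11/5·R2.
R3 ← R3 / (-85/37).
R1 ← R1 − 45/37·R3.
R2 ← R2 + 10/37·R3.
R4 ← R4 − 331/37·R3.
R5 ← R5 + 170/37·R3.
R4 ← R4 / (-66/85).
R1 ← R1 − 15/17·R4.
R2 ← R2 + 26/17·R4.
R3 ← R3 + 73/85·R4.
R5 reduces to 0 = 0, so the extra equation is consistent.
Reading off the reduced rows gives m = 6, n = 5, p = 6, q = -3.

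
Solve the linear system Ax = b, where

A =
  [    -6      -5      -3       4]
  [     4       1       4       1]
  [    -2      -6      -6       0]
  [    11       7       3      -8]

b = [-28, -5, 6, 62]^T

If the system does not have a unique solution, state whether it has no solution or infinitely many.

Row-reduce:
R1 ← R1 / (-6).
R2 ← R2 − 4·R1.
R3 ← R3 + 2·R1.
R4 ← R4 − 11·R1.
R2 ← R2 / (-7/3).
R1 ← R1 − 5/6·R2.
R3 ← R3 + 13/3·R2.
R4 ← R4 + 13/6·R2.
R3 ← R3 / (-61/7).
R1 ← R1 − 17/14·R3.
R2 ← R2 + 6/7·R3.
R4 ← R4 + 61/14·R3.
Row 4 reduces to 0 = 3, a contradiction. The system is inconsistent.

no solution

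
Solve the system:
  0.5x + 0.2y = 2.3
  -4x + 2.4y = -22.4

Row-reduce the augmented matrix:
R1 ← R1 / (1/2).
R2 ← R2 + 4·R1.
R2 ← R2 / (4).
R1 ← R1 − 2/5·R2.
Reading off the reduced rows gives x = 5, y = -1.

x = 5, y = -1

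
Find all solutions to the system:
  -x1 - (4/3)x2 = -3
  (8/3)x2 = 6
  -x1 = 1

Row-reduce:
R1 ← R1 / (-1).
R3 ← R3 + 1·R1.
R2 ← R2 / (8/3).
R1 ← R1 − 4/3·R2.
R3 ← R3 − 4/3·R2.
Row 3 reduces to 0 = 1, a contradiction. The system is inconsistent.

no solution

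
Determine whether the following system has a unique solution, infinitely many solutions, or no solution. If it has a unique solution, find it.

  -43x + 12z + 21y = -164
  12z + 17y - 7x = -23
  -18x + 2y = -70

no solution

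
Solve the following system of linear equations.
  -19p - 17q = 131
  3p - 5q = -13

p = -6, q = -1

Row-reduce the augmented matrix:
R1 ← R1 / (-19).
R2 ← R2 − 3·R1.
R2 ← R2 / (-146/19).
R1 ← R1 − 17/19·R2.
Reading off the reduced rows gives p = -6, q = -1.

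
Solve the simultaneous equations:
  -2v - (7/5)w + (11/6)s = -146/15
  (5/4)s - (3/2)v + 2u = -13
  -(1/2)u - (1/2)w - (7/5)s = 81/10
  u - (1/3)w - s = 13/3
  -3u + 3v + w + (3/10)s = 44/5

no solution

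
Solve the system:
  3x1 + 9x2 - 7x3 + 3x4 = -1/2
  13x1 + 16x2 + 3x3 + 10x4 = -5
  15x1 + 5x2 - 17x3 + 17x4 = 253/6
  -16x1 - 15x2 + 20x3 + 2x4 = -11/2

x1 = 2/3, x2 = -3/2, x3 = -1, x4 = 4/3

Row-reduce the augmented matrix:
R1 ← R1 / (3).
R2 ← R2 − 13·R1.
R3 ← R3 − 15·R1.
R4 ← R4 + 16·R1.
R2 ← R2 / (-23).
R1 ← R1 − 3·R2.
R3 ← R3 + 40·R2.
R4 ← R4 − 33·R2.
R3 ← R3 / (-2758/69).
R1 ← R1 − 139/69·R3.
R2 ← R2 + 100/69·R3.
R4 ← R4 − 2104/69·R3.
R4 ← R4 / (26479/1379).
R1 ← R1 − 1341/1379·R4.
R2 ← R2 + 181/1379·R4.
R3 ← R3 + 249/1379·R4.
Reading off the reduced rows gives x1 = 2/3, x2 = -3/2, x3 = -1, x4 = 4/3.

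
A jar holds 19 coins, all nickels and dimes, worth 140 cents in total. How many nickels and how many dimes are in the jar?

nickels: 10, dimes: 9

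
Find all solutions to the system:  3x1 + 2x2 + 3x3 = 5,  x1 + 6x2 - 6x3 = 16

infinitely many solutions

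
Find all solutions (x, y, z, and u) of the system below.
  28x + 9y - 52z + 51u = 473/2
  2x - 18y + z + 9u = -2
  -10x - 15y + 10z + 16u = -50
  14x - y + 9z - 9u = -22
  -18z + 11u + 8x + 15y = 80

no solution

Row-reduce:
R1 ← R1 / (28).
R2 ← R2 − 2·R1.
R3 ← R3 + 10·R1.
R4 ← R4 − 14·R1.
R5 ← R5 − 8·R1.
R2 ← R2 / (-261/14).
R1 ← R1 − 9/28·R2.
R3 ← R3 + 165/14·R2.
R4 ← R4 + 11/2·R2.
R5 ← R5 − 87/7·R2.
R3 ← R3 / (-335/29).
R1 ← R1 + 103/58·R3.
R2 ← R2 + 22/87·R3.
R4 ← R4 − 2924/87·R3.
R4 ← R4 / (53879/1005).
R1 ← R1 + 1893/670·R4.
R2 ← R2 + 967/1005·R4.
R3 ← R3 + 894/335·R4.
Row 5 reduces to 0 = -1/6, a contradiction. The system is inconsistent.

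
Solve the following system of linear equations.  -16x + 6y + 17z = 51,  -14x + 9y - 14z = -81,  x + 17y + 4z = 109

Row-reduce the augmented matrix:
R1 ← R1 / (-16).
R2 ← R2 + 14·R1.
R3 ← R3 − 1·R1.
R2 ← R2 / (15/4).
R1 ← R1 + 3/8·R2.
R3 ← R3 − 139/8·R2.
R3 ← R3 / (2777/20).
R1 ← R1 + 79/20·R3.
R2 ← R2 + 77/10·R3.
Reading off the reduced rows gives x = 4, y = 5, z = 5.

x = 4, y = 5, z = 5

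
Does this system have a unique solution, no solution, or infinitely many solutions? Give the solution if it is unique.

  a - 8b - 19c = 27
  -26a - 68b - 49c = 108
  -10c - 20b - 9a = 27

infinitely many solutions

Row-reduce:
R2 ← R2 + 26·R1.
R3 ← R3 + 9·R1.
R2 ← R2 / (-276).
R1 ← R1 + 8·R2.
R3 ← R3 + 92·R2.
Rank is 2 with 3 unknowns, leaving c free.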